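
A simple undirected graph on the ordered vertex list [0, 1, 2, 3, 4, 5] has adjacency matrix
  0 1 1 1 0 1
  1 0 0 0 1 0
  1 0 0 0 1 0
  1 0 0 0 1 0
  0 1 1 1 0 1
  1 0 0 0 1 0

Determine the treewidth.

2

A width-2 tree decomposition is:
Bags: B1 = {0, 2, 4}  B2 = {0, 4, 5}  B3 = {0, 3, 4}  B4 = {0, 1, 4}
Tree: B1–B2, B2–B3, B3–B4
Each bag holds 3 vertices, so the decomposition has width 2, which upper-bounds the treewidth. For the lower bound, G contains the cycle 0–2–4–5–0, so G is not a forest; only forests have treewidth ≤ 1, hence tw(G) ≥ 2. The upper and lower bounds meet at 2, so that is the treewidth.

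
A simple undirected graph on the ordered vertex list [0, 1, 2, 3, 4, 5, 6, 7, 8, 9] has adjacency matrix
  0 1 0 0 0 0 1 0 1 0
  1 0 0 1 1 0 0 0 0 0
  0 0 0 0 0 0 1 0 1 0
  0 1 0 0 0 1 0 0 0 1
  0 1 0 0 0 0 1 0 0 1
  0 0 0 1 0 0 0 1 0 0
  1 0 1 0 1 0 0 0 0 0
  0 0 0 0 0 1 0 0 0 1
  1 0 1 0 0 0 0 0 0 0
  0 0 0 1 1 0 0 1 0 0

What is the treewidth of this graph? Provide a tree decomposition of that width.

Each bag holds 3 vertices, so the decomposition has width 2, which upper-bounds the treewidth. The edges 8–2–6–0–8 form a cycle, so G is not a tree and its treewidth is at least 2. Combining the bounds, tw(G) = 2.

Treewidth 2.
One optimal decomposition is:
Bags: B1 = {0, 2, 8}  B2 = {0, 2, 6}  B3 = {0, 1, 6}  B4 = {1, 4, 6}  B5 = {1, 3, 4}  B6 = {3, 4, 9}  B7 = {3, 5, 9}  B8 = {5, 7, 9}
Tree: B1–B2, B2–B3, B3–B4, B4–B5, B5–B6, B6–B7, B7–B8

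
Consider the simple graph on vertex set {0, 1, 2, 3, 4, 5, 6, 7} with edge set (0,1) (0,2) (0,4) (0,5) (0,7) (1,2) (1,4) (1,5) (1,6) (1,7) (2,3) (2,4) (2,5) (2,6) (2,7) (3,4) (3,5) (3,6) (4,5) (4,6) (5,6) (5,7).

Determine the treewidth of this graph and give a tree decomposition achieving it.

Each bag holds 5 vertices, so the decomposition has width 4, which upper-bounds the treewidth. Conversely, {0, 1, 2, 4, 5} is a clique of size 5, and the vertices of any clique must share a bag in every tree decomposition; so some bag has ≥ 5 vertices and tw(G) ≥ 4. Hence tw(G) = 4 exactly.

Treewidth 4.
Bags: B1 = {1, 2, 4, 5, 6}  B2 = {0, 1, 2, 4, 5}  B3 = {2, 3, 4, 5, 6}  B4 = {0, 1, 2, 5, 7}
Tree: B1–B2, B1–B3, B2–B4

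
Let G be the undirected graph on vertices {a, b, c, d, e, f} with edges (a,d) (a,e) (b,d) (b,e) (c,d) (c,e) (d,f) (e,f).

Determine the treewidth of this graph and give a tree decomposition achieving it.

The largest bag has 3 vertices, giving width 2; this decomposition certifies tw(G) ≤ 2. The edges e–c–d–f–e form a cycle, so G is not a tree and its treewidth is at least 2. The upper and lower bounds meet at 2, so that is the treewidth.

Treewidth 2.
One optimal decomposition is:
Bags: B1 = {c, d, e}  B2 = {d, e, f}  B3 = {b, d, e}  B4 = {a, d, e}
Tree: B1–B2, B2–B3, B3–B4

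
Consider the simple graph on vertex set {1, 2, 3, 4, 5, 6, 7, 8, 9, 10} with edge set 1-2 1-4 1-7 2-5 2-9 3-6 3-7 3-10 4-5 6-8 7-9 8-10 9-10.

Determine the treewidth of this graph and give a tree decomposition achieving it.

Each bag holds 3 vertices, so the decomposition has width 2, which upper-bounds the treewidth. For the lower bound, G contains the cycle 6–8–10–3–6, so G is not a forest; only forests have treewidth ≤ 1, hence tw(G) ≥ 2. Combining the bounds, tw(G) = 2.

Treewidth 2.
One optimal decomposition is:
Bags: B1 = {3, 6, 8}  B2 = {3, 8, 10}  B3 = {3, 7, 10}  B4 = {7, 9, 10}  B5 = {1, 7, 9}  B6 = {1, 2, 9}  B7 = {1, 2, 4}  B8 = {2, 4, 5}
Tree: B1–B2, B2–B3, B3–B4, B4–B5, B5–B6, B6–B7, B7–B8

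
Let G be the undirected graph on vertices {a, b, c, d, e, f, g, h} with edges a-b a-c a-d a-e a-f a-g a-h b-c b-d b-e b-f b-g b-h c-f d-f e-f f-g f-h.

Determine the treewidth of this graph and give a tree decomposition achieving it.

The largest bag has 4 vertices, giving width 3; this decomposition certifies tw(G) ≤ 3. Conversely, {a, b, d, f} is a clique of size 4, and the vertices of any clique must share a bag in every tree decomposition; so some bag has ≥ 4 vertices and tw(G) ≥ 3. The upper and lower bounds meet at 3, so that is the treewidth.

Treewidth 3.
Bags: B1 = {a, b, d, f}  B2 = {a, b, f, h}  B3 = {a, b, e, f}  B4 = {a, b, f, g}  B5 = {a, b, c, f}
Tree: B1–B2, B1–B3, B2–B4, B2–B5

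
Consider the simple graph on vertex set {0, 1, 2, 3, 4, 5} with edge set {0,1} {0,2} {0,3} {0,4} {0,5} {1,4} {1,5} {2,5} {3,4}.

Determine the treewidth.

A width-2 tree decomposition is:
Bags: B1 = {0, 1, 5}  B2 = {0, 1, 4}  B3 = {0, 3, 4}  B4 = {0, 2, 5}
Tree: B1–B2, B2–B3, B1–B4
The largest bag has 3 vertices, giving width 2; this decomposition certifies tw(G) ≤ 2. For the lower bound, the 3 vertices {0, 1, 4} are pairwise adjacent, and any tree decomposition puts a clique entirely inside one bag — forcing width ≥ 2. The upper and lower bounds meet at 2, so that is the treewidth.

2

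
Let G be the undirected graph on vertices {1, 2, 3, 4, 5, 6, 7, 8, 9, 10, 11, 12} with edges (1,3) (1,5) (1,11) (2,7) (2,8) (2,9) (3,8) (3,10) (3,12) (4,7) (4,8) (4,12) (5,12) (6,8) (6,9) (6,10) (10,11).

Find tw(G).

3

A width-3 tree decomposition is:
Bags: B1 = {2, 6, 7, 9}  B2 = {2, 6, 7, 8}  B3 = {4, 6, 7, 8}  B4 = {4, 6, 8, 10}  B5 = {3, 4, 8, 10}  B6 = {3, 4, 10, 12}  B7 = {3, 10, 11, 12}  B8 = {1, 3, 11, 12}  B9 = {1, 5, 11, 12}
Tree: B1–B2, B2–B3, B3–B4, B4–B5, B5–B6, B6–B7, B7–B8, B8–B9
Each bag holds 4 vertices, so the decomposition has width 3, which upper-bounds the treewidth. For the lower bound: the 4 vertex sets {2,7,9}, {6}, {8}, {3,4,10,12} are disjoint, each induces a connected subgraph, and every pair is joined by at least one edge of G. Contracting each set to a single vertex therefore yields K_{4} as a minor, and since treewidth is minor-monotone, tw(G) ≥ tw(K_{4}) = 3. Therefore the treewidth is 3.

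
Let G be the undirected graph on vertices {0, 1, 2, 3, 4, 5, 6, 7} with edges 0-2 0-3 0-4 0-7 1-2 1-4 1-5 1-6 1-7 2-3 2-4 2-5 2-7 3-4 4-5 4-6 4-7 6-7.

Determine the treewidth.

A width-3 tree decomposition is:
Bags: B1 = {1, 2, 4, 7}  B2 = {1, 4, 6, 7}  B3 = {0, 2, 4, 7}  B4 = {0, 2, 3, 4}  B5 = {1, 2, 4, 5}
Tree: B1–B2, B1–B3, B3–B4, B1–B5
Every bag has size at most 4, so the width is 4 − 1 = 3 and tw(G) ≤ 3. On the other hand G contains the 4-clique {0, 2, 3, 4}. A clique must lie in a single bag of any decomposition, so no decomposition can have width below 3. Hence tw(G) = 3 exactly.

3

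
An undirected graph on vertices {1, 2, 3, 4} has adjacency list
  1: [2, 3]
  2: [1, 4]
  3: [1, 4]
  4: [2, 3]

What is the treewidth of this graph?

2

A width-2 tree decomposition is:
Bags: B1 = {1, 3, 4}  B2 = {1, 2, 4}
Tree: B1–B2
The largest bag has 3 vertices, giving width 2; this decomposition certifies tw(G) ≤ 2. The edges 1–3–4–2–1 form a cycle, so G is not a tree and its treewidth is at least 2. Therefore the treewidth is 2.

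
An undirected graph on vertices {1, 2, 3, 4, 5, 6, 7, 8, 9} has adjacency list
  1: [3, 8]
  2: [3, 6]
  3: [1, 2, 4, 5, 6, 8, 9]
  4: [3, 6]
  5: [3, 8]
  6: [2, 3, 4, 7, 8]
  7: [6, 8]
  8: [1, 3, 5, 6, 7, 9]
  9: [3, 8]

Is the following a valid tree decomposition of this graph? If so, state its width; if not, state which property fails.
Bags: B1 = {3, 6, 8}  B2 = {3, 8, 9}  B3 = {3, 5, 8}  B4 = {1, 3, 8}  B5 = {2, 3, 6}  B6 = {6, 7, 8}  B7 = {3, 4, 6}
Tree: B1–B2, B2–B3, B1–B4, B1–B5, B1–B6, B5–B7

Every vertex of G appears in some bag (union = {1, 2, 3, 4, 5, 6, 7, 8, 9}); every edge is covered by a bag; and for each vertex v the set of bags containing v is connected in the bag tree. The decomposition is therefore valid. The largest bag has 3 vertices, so the width is 2.

Yes; width 2.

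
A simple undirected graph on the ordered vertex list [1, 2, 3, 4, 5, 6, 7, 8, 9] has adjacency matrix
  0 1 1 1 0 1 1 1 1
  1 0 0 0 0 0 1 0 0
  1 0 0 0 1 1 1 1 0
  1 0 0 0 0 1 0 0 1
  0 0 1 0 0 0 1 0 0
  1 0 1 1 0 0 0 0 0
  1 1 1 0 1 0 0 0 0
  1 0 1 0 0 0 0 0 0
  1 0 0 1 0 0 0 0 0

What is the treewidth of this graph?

A width-2 tree decomposition is:
Bags: B1 = {1, 3, 6}  B2 = {1, 3, 7}  B3 = {3, 5, 7}  B4 = {1, 4, 6}  B5 = {1, 4, 9}  B6 = {1, 3, 8}  B7 = {1, 2, 7}
Tree: B1–B2, B2–B3, B1–B4, B4–B5, B2–B6, B2–B7
Every bag has size at most 3, so the width is 3 − 1 = 2 and tw(G) ≤ 2. For the lower bound, the 3 vertices {1, 4, 9} are pairwise adjacent, and any tree decomposition puts a clique entirely inside one bag — forcing width ≥ 2. Hence tw(G) = 2 exactly.

2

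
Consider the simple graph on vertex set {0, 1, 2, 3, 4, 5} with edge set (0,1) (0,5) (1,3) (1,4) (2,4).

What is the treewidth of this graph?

1

A width-1 tree decomposition is:
Bags: B1 = {1, 4}  B2 = {2, 4}  B3 = {1, 3}  B4 = {0, 1}  B5 = {0, 5}
Tree: B1–B2, B1–B3, B3–B4, B4–B5
The largest bag has 2 vertices, giving width 1; this decomposition certifies tw(G) ≤ 1. G has an edge, so its treewidth is at least 1. Combining the bounds, tw(G) = 1.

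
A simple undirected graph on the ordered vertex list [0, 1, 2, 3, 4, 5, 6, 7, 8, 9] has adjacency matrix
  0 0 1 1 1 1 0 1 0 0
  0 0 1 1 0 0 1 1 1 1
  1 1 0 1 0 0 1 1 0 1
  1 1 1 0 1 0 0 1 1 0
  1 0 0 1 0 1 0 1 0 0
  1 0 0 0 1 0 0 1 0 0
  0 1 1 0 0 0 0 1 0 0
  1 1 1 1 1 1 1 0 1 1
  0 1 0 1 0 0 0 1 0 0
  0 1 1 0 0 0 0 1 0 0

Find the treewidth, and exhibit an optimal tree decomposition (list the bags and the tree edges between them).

Every bag has size at most 4, so the width is 4 − 1 = 3 and tw(G) ≤ 3. For the lower bound, the 4 vertices {0, 2, 3, 7} are pairwise adjacent, and any tree decomposition puts a clique entirely inside one bag — forcing width ≥ 3. The upper and lower bounds meet at 3, so that is the treewidth.

Treewidth 3.
One such decomposition:
Bags: B1 = {1, 2, 6, 7}  B2 = {1, 2, 3, 7}  B3 = {1, 3, 7, 8}  B4 = {0, 2, 3, 7}  B5 = {0, 3, 4, 7}  B6 = {1, 2, 7, 9}  B7 = {0, 4, 5, 7}
Tree: B1–B2, B2–B3, B2–B4, B4–B5, B1–B6, B5–B7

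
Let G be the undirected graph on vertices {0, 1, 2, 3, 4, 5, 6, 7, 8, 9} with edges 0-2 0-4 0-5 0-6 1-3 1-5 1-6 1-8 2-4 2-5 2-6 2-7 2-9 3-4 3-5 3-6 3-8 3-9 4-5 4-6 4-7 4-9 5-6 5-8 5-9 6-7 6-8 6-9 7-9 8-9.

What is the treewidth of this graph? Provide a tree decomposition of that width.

Treewidth 4.
Bags: B1 = {3, 4, 5, 6, 9}  B2 = {3, 5, 6, 8, 9}  B3 = {2, 4, 5, 6, 9}  B4 = {0, 2, 4, 5, 6}  B5 = {1, 3, 5, 6, 8}  B6 = {2, 4, 6, 7, 9}
Tree: B1–B2, B1–B3, B3–B4, B2–B5, B3–B6

Every bag has size at most 5, so the width is 5 − 1 = 4 and tw(G) ≤ 4. Conversely, {0, 2, 4, 5, 6} is a clique of size 5, and the vertices of any clique must share a bag in every tree decomposition; so some bag has ≥ 5 vertices and tw(G) ≥ 4. The upper and lower bounds meet at 4, so that is the treewidth.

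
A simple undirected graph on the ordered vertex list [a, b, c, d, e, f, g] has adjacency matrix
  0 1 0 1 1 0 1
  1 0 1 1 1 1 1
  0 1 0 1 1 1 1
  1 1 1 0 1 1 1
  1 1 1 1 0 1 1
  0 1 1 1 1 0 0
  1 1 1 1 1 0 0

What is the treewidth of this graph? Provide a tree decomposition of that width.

Treewidth 4.
Bags: B1 = {b, c, d, e, f}  B2 = {b, c, d, e, g}  B3 = {a, b, d, e, g}
Tree: B1–B2, B2–B3

Each bag holds 5 vertices, so the decomposition has width 4, which upper-bounds the treewidth. On the other hand G contains the 5-clique {b, c, d, e, g}. A clique must lie in a single bag of any decomposition, so no decomposition can have width below 4. Hence tw(G) = 4 exactly.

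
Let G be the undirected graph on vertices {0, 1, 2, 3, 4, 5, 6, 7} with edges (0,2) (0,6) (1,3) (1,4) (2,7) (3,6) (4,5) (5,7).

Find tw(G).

A width-2 tree decomposition is:
Bags: B1 = {2, 5, 7}  B2 = {0, 2, 5}  B3 = {0, 5, 6}  B4 = {3, 5, 6}  B5 = {1, 3, 5}  B6 = {1, 4, 5}
Tree: B1–B2, B2–B3, B3–B4, B4–B5, B5–B6
The largest bag has 3 vertices, giving width 2; this decomposition certifies tw(G) ≤ 2. Since 5–7–2–0–6–3–1–4–5 is a cycle in G, G is not acyclic. Forests are exactly the graphs of treewidth ≤ 1, so tw(G) ≥ 2. The upper and lower bounds meet at 2, so that is the treewidth.

2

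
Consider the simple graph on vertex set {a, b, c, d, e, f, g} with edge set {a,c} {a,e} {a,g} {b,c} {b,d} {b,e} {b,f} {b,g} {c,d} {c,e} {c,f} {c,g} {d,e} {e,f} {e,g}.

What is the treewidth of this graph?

A width-3 tree decomposition is:
Bags: B1 = {b, c, e, g}  B2 = {b, c, d, e}  B3 = {b, c, e, f}  B4 = {a, c, e, g}
Tree: B1–B2, B2–B3, B1–B4
Every bag has size at most 4, so the width is 4 − 1 = 3 and tw(G) ≤ 3. For the lower bound, the 4 vertices {a, c, e, g} are pairwise adjacent, and any tree decomposition puts a clique entirely inside one bag — forcing width ≥ 3. Hence tw(G) = 3 exactly.

3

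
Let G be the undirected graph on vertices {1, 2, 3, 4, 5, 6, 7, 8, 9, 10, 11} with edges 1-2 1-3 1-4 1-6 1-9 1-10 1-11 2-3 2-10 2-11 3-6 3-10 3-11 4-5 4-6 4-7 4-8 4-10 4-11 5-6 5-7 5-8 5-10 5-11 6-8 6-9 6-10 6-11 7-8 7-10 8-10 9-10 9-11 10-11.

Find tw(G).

A width-4 tree decomposition is:
Bags: B1 = {4, 5, 6, 10, 11}  B2 = {1, 4, 6, 10, 11}  B3 = {4, 5, 6, 8, 10}  B4 = {4, 5, 7, 8, 10}  B5 = {1, 3, 6, 10, 11}  B6 = {1, 2, 3, 10, 11}  B7 = {1, 6, 9, 10, 11}
Tree: B1–B2, B1–B3, B3–B4, B2–B5, B5–B6, B2–B7
Each bag holds 5 vertices, so the decomposition has width 4, which upper-bounds the treewidth. For the lower bound, the 5 vertices {1, 2, 3, 10, 11} are pairwise adjacent, and any tree decomposition puts a clique entirely inside one bag — forcing width ≥ 4. Combining the bounds, tw(G) = 4.

4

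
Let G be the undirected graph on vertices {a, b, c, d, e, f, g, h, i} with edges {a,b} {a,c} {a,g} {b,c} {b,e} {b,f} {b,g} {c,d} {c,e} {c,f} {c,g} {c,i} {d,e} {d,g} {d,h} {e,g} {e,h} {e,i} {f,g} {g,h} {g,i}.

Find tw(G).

3

A width-3 tree decomposition is:
Bags: B1 = {c, d, e, g}  B2 = {c, e, g, i}  B3 = {b, c, e, g}  B4 = {a, b, c, g}  B5 = {b, c, f, g}  B6 = {d, e, g, h}
Tree: B1–B2, B1–B3, B3–B4, B3–B5, B1–B6
The largest bag has 4 vertices, giving width 3; this decomposition certifies tw(G) ≤ 3. Conversely, {d, e, g, h} is a clique of size 4, and the vertices of any clique must share a bag in every tree decomposition; so some bag has ≥ 4 vertices and tw(G) ≥ 3. Hence tw(G) = 3 exactly.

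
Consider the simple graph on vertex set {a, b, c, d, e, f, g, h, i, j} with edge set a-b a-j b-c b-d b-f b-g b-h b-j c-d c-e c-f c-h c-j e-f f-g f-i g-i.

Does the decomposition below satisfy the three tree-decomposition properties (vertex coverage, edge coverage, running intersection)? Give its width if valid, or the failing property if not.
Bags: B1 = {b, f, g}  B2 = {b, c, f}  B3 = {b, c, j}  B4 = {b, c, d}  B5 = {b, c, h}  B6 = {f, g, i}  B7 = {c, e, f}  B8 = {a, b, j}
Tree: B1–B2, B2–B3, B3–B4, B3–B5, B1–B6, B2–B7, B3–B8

Checking the three conditions: (i) the bags cover all of {a, b, c, d, e, f, g, h, i, j}; (ii) for each edge, some bag contains both endpoints; (iii) the bags containing any fixed vertex form a subtree. All hold, so the decomposition is valid with width 3 − 1 = 2.

Yes; width 2.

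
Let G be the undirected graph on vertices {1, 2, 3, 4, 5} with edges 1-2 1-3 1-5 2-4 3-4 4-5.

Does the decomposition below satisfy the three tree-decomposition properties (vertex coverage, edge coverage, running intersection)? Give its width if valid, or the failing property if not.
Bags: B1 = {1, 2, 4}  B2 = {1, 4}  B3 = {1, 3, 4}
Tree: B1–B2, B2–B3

A tree decomposition must satisfy three properties: every vertex lies in some bag; for every edge, both endpoints lie together in some bag; and for every vertex, the bags containing it form a connected subtree. Here vertex 5 appears in no bag, so the decomposition is invalid.

No — vertex 5 appears in no bag.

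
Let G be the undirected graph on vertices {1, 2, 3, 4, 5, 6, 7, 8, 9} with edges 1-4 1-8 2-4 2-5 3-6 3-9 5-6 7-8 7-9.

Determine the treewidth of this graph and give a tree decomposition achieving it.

Treewidth 2.
Bags: B1 = {1, 7, 8}  B2 = {1, 4, 7}  B3 = {2, 4, 7}  B4 = {2, 5, 7}  B5 = {5, 6, 7}  B6 = {3, 6, 7}  B7 = {3, 7, 9}
Tree: B1–B2, B2–B3, B3–B4, B4–B5, B5–B6, B6–B7

The largest bag has 3 vertices, giving width 2; this decomposition certifies tw(G) ≤ 2. Since 7–8–1–4–2–5–6–3–9–7 is a cycle in G, G is not acyclic. Forests are exactly the graphs of treewidth ≤ 1, so tw(G) ≥ 2. Combining the bounds, tw(G) = 2.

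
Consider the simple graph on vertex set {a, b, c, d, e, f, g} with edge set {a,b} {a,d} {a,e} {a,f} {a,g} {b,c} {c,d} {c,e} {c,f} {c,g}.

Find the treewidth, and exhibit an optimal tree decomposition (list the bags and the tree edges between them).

Treewidth 2.
Bags: B1 = {a, c, e}  B2 = {a, c, d}  B3 = {a, c, f}  B4 = {a, c, g}  B5 = {a, b, c}
Tree: B1–B2, B2–B3, B3–B4, B4–B5

Every bag has size at most 3, so the width is 3 − 1 = 2 and tw(G) ≤ 2. Since c–e–a–d–c is a cycle in G, G is not acyclic. Forests are exactly the graphs of treewidth ≤ 1, so tw(G) ≥ 2. Therefore the treewidth is 2.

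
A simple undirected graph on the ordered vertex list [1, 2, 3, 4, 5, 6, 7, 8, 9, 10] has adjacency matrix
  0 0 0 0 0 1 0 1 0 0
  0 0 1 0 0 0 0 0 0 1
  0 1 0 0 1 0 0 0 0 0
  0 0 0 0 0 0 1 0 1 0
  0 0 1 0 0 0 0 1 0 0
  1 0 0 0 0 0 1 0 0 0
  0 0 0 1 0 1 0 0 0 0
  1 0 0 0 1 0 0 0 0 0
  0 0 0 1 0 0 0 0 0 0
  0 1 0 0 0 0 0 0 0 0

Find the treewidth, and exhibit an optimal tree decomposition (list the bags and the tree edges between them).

Treewidth 1.
One such decomposition:
Bags: B1 = {2, 10}  B2 = {2, 3}  B3 = {3, 5}  B4 = {5, 8}  B5 = {1, 8}  B6 = {1, 6}  B7 = {6, 7}  B8 = {4, 7}  B9 = {4, 9}
Tree: B1–B2, B2–B3, B3–B4, B4–B5, B5–B6, B6–B7, B7–B8, B8–B9

Every bag has size at most 2, so the width is 2 − 1 = 1 and tw(G) ≤ 1. Since G has at least one edge (e.g. 10–2), it is not an edgeless graph, so tw(G) ≥ 1. Therefore the treewidth is 1.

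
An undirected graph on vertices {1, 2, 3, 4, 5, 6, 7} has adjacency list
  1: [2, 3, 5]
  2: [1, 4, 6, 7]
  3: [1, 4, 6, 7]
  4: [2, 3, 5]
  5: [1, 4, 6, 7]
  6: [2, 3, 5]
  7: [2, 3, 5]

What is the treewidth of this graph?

3

A width-3 tree decomposition is:
Bags: B1 = {2, 3, 4, 5}  B2 = {1, 2, 3, 5}  B3 = {2, 3, 5, 6}  B4 = {2, 3, 5, 7}
Tree: B1–B2, B2–B3, B3–B4
Each bag holds 4 vertices, so the decomposition has width 3, which upper-bounds the treewidth. For the lower bound: the 4 vertex sets {4,5}, {1,3}, {2}, {6} are disjoint, each induces a connected subgraph, and every pair is joined by at least one edge of G. Contracting each set to a single vertex therefore yields K_{4} as a minor, and since treewidth is minor-monotone, tw(G) ≥ tw(K_{4}) = 3. The upper and lower bounds meet at 3, so that is the treewidth.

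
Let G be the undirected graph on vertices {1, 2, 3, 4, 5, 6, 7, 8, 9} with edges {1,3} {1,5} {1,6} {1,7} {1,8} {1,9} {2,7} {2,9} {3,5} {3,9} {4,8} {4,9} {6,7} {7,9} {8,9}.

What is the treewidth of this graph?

A width-2 tree decomposition is:
Bags: B1 = {2, 7, 9}  B2 = {1, 7, 9}  B3 = {1, 3, 9}  B4 = {1, 8, 9}  B5 = {1, 3, 5}  B6 = {4, 8, 9}  B7 = {1, 6, 7}
Tree: B1–B2, B2–B3, B2–B4, B3–B5, B4–B6, B2–B7
Each bag holds 3 vertices, so the decomposition has width 2, which upper-bounds the treewidth. For the lower bound, the 3 vertices {1, 8, 9} are pairwise adjacent, and any tree decomposition puts a clique entirely inside one bag — forcing width ≥ 2. Therefore the treewidth is 2.

2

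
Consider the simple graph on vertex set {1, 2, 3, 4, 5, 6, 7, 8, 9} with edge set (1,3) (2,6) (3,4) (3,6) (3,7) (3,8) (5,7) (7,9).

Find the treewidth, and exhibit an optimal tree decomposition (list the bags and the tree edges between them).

Every bag has size at most 2, so the width is 2 − 1 = 1 and tw(G) ≤ 1. Any graph with an edge has treewidth ≥ 1, and G has the edge 4–3. The upper and lower bounds meet at 1, so that is the treewidth.

Treewidth 1.
One such decomposition:
Bags: B1 = {3, 4}  B2 = {3, 7}  B3 = {5, 7}  B4 = {3, 6}  B5 = {7, 9}  B6 = {2, 6}  B7 = {3, 8}  B8 = {1, 3}
Tree: B1–B2, B2–B3, B1–B4, B3–B5, B4–B6, B4–B7, B4–B8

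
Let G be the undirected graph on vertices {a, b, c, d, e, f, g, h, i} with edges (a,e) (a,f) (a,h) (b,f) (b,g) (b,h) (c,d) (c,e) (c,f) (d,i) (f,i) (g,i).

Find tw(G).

3

A width-3 tree decomposition is:
Bags: B1 = {b, g, h, i}  B2 = {b, f, h, i}  B3 = {a, f, h, i}  B4 = {a, d, f, i}  B5 = {a, c, d, f}  B6 = {a, c, d, e}
Tree: B1–B2, B2–B3, B3–B4, B4–B5, B5–B6
Every bag has size at most 4, so the width is 4 − 1 = 3 and tw(G) ≤ 3. For the lower bound: the 4 vertex sets {b,g,h}, {i}, {f}, {a,c,d,e} are disjoint, each induces a connected subgraph, and every pair is joined by at least one edge of G. Contracting each set to a single vertex therefore yields K_{4} as a minor, and since treewidth is minor-monotone, tw(G) ≥ tw(K_{4}) = 3. Therefore the treewidth is 3.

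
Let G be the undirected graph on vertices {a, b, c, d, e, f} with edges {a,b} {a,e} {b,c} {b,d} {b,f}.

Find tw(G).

1

A width-1 tree decomposition is:
Bags: B1 = {b, d}  B2 = {a, b}  B3 = {a, e}  B4 = {b, c}  B5 = {b, f}
Tree: B1–B2, B2–B3, B1–B4, B4–B5
Each bag holds 2 vertices, so the decomposition has width 1, which upper-bounds the treewidth. G has an edge, so its treewidth is at least 1. Therefore the treewidth is 1.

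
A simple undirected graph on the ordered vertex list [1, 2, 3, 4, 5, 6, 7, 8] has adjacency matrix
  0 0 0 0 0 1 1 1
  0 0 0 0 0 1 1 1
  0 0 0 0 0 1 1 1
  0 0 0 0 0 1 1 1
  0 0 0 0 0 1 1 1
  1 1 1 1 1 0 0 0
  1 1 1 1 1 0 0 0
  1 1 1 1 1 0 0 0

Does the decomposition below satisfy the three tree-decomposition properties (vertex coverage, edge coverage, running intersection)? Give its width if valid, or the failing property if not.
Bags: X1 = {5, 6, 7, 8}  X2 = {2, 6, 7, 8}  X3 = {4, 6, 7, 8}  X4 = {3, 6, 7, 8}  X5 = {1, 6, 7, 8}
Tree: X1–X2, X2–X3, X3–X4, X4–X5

Checking the three conditions: (i) the bags cover all of {1, 2, 3, 4, 5, 6, 7, 8}; (ii) for each edge, some bag contains both endpoints; (iii) the bags containing any fixed vertex form a subtree. All hold, so the decomposition is valid with width 4 − 1 = 3.

Yes; width 3.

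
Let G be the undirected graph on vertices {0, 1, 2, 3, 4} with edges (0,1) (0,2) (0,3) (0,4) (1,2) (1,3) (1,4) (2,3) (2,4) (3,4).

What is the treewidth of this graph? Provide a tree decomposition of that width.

A single bag containing all 5 vertices is trivially a valid decomposition of width 4. Conversely, {0, 1, 2, 3, 4} is a clique of size 5, and the vertices of any clique must share a bag in every tree decomposition; so some bag has ≥ 5 vertices and tw(G) ≥ 4. Hence tw(G) = 4 exactly.

Treewidth 4.
One optimal decomposition is:
Bags: B1 = {0, 1, 2, 3, 4}
Tree: (single bag)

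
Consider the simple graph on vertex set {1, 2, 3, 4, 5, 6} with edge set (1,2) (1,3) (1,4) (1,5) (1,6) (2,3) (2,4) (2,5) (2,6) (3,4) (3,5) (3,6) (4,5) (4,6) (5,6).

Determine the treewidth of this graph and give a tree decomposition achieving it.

Treewidth 5.
One optimal decomposition is:
Bags: B1 = {1, 2, 3, 4, 5, 6}
Tree: (single bag)

A single bag containing all 6 vertices is trivially a valid decomposition of width 5. Conversely, {1, 2, 3, 4, 5, 6} is a clique of size 6, and the vertices of any clique must share a bag in every tree decomposition; so some bag has ≥ 6 vertices and tw(G) ≥ 5. Therefore the treewidth is 5.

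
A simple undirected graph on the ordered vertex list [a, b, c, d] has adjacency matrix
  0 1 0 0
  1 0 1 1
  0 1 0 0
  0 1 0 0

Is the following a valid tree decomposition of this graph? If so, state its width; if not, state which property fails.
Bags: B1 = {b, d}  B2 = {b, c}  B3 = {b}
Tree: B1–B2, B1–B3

A tree decomposition must satisfy three properties: every vertex lies in some bag; for every edge, both endpoints lie together in some bag; and for every vertex, the bags containing it form a connected subtree. Here vertex a appears in no bag, so the decomposition is invalid.

No — vertex a appears in no bag.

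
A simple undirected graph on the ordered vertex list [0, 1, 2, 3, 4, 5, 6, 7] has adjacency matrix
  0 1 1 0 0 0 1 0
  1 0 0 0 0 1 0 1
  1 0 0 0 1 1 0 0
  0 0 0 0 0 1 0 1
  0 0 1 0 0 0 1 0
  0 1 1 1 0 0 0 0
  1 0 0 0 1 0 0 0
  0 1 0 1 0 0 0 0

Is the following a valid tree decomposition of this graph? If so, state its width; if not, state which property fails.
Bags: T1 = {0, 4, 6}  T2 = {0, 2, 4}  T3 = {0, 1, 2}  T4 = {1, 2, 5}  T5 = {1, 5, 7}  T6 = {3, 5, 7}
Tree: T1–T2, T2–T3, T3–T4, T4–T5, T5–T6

Every vertex of G appears in some bag (union = {0, 1, 2, 3, 4, 5, 6, 7}); every edge is covered by a bag; and for each vertex v the set of bags containing v is connected in the bag tree. The decomposition is therefore valid. The largest bag has 3 vertices, so the width is 2.

Yes; width 2.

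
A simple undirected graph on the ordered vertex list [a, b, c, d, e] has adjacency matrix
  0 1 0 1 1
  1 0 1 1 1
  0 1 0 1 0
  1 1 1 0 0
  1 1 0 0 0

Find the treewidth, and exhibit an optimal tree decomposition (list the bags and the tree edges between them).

Treewidth 2.
One such decomposition:
Bags: B1 = {b, c, d}  B2 = {a, b, d}  B3 = {a, b, e}
Tree: B1–B2, B2–B3

Every bag has size at most 3, so the width is 3 − 1 = 2 and tw(G) ≤ 2. On the other hand G contains the 3-clique {b, c, d}. A clique must lie in a single bag of any decomposition, so no decomposition can have width below 2. Combining the bounds, tw(G) = 2.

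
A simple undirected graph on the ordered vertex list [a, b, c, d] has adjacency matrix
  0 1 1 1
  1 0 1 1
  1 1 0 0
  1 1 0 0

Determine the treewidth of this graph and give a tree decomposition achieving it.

The largest bag has 3 vertices, giving width 2; this decomposition certifies tw(G) ≤ 2. For the lower bound, the 3 vertices {a, b, d} are pairwise adjacent, and any tree decomposition puts a clique entirely inside one bag — forcing width ≥ 2. Therefore the treewidth is 2.

Treewidth 2.
One optimal decomposition is:
Bags: B1 = {a, b, c}  B2 = {a, b, d}
Tree: B1–B2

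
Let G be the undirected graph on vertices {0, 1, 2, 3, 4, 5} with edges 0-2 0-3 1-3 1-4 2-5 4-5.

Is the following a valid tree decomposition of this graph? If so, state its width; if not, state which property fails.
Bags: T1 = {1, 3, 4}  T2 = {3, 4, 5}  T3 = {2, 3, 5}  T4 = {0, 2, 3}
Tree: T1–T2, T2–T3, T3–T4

Checking the three conditions: (i) the bags cover all of {0, 1, 2, 3, 4, 5}; (ii) for each edge, some bag contains both endpoints; (iii) the bags containing any fixed vertex form a subtree. All hold, so the decomposition is valid with width 3 − 1 = 2.

Yes; width 2.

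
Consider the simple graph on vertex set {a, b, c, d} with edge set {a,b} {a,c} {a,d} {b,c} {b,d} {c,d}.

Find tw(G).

3

A width-3 tree decomposition is:
Bags: B1 = {a, b, c, d}
Tree: (single bag)
With just one bag of size 4, the width is 4 − 1 = 3, so tw(G) ≤ 3. For the lower bound, the 4 vertices {a, b, c, d} are pairwise adjacent, and any tree decomposition puts a clique entirely inside one bag — forcing width ≥ 3. Combining the bounds, tw(G) = 3.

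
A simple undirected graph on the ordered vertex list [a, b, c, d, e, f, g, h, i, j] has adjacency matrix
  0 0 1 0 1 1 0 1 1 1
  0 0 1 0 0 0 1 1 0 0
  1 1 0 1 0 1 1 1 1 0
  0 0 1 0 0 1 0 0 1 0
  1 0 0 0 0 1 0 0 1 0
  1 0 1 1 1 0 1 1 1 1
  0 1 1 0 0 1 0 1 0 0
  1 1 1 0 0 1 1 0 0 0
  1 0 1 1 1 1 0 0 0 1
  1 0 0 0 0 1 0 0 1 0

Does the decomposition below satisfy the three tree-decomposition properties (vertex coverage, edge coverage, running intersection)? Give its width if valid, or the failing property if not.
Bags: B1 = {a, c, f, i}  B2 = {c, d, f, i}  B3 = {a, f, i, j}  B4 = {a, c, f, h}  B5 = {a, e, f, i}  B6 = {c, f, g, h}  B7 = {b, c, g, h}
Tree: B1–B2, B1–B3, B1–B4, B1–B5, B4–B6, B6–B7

Every vertex of G appears in some bag (union = {a, b, c, d, e, f, g, h, i, j}); every edge is covered by a bag; and for each vertex v the set of bags containing v is connected in the bag tree. The decomposition is therefore valid. The largest bag has 4 vertices, so the width is 3.

Yes; width 3.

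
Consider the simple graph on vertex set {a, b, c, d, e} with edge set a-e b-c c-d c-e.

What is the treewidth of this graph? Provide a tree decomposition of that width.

Every bag has size at most 2, so the width is 2 − 1 = 1 and tw(G) ≤ 1. Any graph with an edge has treewidth ≥ 1, and G has the edge e–c. Combining the bounds, tw(G) = 1.

Treewidth 1.
Bags: B1 = {c, e}  B2 = {c, d}  B3 = {a, e}  B4 = {b, c}
Tree: B1–B2, B1–B3, B2–B4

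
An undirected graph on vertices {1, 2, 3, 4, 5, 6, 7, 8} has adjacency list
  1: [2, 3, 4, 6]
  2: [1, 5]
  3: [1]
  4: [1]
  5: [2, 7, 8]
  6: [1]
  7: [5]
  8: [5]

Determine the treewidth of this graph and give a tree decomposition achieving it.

Treewidth 1.
One such decomposition:
Bags: B1 = {1, 6}  B2 = {1, 2}  B3 = {1, 3}  B4 = {1, 4}  B5 = {2, 5}  B6 = {5, 8}  B7 = {5, 7}
Tree: B1–B2, B2–B3, B1–B4, B2–B5, B5–B6, B6–B7

The largest bag has 2 vertices, giving width 1; this decomposition certifies tw(G) ≤ 1. Any graph with an edge has treewidth ≥ 1, and G has the edge 6–1. Combining the bounds, tw(G) = 1.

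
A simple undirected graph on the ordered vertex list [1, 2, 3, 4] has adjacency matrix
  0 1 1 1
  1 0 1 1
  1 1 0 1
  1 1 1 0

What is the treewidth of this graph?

3

A width-3 tree decomposition is:
Bags: B1 = {1, 2, 3, 4}
Tree: (single bag)
A single bag containing all 4 vertices is trivially a valid decomposition of width 3. Conversely, {1, 2, 3, 4} is a clique of size 4, and the vertices of any clique must share a bag in every tree decomposition; so some bag has ≥ 4 vertices and tw(G) ≥ 3. Hence tw(G) = 3 exactly.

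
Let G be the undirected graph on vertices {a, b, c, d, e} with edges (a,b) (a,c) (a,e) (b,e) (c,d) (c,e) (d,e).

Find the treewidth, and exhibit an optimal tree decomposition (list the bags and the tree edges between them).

Every bag has size at most 3, so the width is 3 − 1 = 2 and tw(G) ≤ 2. On the other hand G contains the 3-clique {c, d, e}. A clique must lie in a single bag of any decomposition, so no decomposition can have width below 2. Hence tw(G) = 2 exactly.

Treewidth 2.
One optimal decomposition is:
Bags: B1 = {a, c, e}  B2 = {a, b, e}  B3 = {c, d, e}
Tree: B1–B2, B1–B3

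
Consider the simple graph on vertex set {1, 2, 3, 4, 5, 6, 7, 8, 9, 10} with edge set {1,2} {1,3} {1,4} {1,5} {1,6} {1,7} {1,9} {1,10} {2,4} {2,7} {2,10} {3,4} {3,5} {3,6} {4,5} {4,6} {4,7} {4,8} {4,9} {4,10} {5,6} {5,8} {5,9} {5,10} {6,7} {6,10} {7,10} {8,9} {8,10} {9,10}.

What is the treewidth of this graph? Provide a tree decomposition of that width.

Treewidth 4.
One such decomposition:
Bags: B1 = {1, 4, 5, 6, 10}  B2 = {1, 4, 5, 9, 10}  B3 = {1, 4, 6, 7, 10}  B4 = {1, 3, 4, 5, 6}  B5 = {1, 2, 4, 7, 10}  B6 = {4, 5, 8, 9, 10}
Tree: B1–B2, B1–B3, B1–B4, B3–B5, B2–B6

Every bag has size at most 5, so the width is 5 − 1 = 4 and tw(G) ≤ 4. On the other hand G contains the 5-clique {4, 5, 8, 9, 10}. A clique must lie in a single bag of any decomposition, so no decomposition can have width below 4. Combining the bounds, tw(G) = 4.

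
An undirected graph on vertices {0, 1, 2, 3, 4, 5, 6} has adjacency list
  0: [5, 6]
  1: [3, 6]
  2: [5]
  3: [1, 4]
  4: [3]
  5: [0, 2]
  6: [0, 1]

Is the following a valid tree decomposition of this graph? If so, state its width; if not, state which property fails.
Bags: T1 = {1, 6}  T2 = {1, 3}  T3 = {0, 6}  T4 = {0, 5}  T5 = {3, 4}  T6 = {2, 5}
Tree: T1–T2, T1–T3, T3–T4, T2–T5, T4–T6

Vertex coverage: the bags together contain {0, 1, 2, 3, 4, 5, 6}, the full vertex set. Edge coverage: each edge of G has both endpoints in at least one bag. Running intersection: for every vertex, the bags containing it form a connected subtree. All three properties hold, so this is a valid tree decomposition of width max|bag| − 1 = 1, and hence tw(G) ≤ 1.

Yes; width 1.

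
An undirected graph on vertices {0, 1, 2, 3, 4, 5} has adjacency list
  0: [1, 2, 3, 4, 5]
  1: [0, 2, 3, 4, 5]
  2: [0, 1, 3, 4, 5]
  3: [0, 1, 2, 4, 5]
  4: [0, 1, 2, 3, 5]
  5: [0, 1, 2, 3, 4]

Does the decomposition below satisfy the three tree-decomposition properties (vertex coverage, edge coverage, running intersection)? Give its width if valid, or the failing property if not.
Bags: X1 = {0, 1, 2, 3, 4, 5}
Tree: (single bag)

Checking the three conditions: (i) the bags cover all of {0, 1, 2, 3, 4, 5}; (ii) for each edge, some bag contains both endpoints; (iii) the bags containing any fixed vertex form a subtree. All hold, so the decomposition is valid with width 6 − 1 = 5.

Yes; width 5.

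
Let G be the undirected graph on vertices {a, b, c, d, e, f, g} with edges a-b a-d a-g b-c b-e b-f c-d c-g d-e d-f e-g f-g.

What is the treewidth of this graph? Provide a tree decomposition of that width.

Treewidth 3.
Bags: B1 = {b, d, f, g}  B2 = {b, d, e, g}  B3 = {a, b, d, g}  B4 = {b, c, d, g}
Tree: B1–B2, B2–B3, B3–B4

Each bag holds 4 vertices, so the decomposition has width 3, which upper-bounds the treewidth. For the lower bound: the 4 vertex sets {f,g}, {b,e}, {d}, {a} are disjoint, each induces a connected subgraph, and every pair is joined by at least one edge of G. Contracting each set to a single vertex therefore yields K_{4} as a minor, and since treewidth is minor-monotone, tw(G) ≥ tw(K_{4}) = 3. Therefore the treewidth is 3.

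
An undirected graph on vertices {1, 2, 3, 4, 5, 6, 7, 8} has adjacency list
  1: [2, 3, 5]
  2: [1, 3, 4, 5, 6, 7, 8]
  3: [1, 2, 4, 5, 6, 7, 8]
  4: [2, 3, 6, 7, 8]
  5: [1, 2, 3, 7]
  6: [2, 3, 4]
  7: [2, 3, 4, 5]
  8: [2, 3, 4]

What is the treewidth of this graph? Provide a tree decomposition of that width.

Treewidth 3.
Bags: B1 = {2, 3, 5, 7}  B2 = {1, 2, 3, 5}  B3 = {2, 3, 4, 7}  B4 = {2, 3, 4, 6}  B5 = {2, 3, 4, 8}
Tree: B1–B2, B1–B3, B3–B4, B4–B5

Every bag has size at most 4, so the width is 4 − 1 = 3 and tw(G) ≤ 3. Conversely, {1, 2, 3, 5} is a clique of size 4, and the vertices of any clique must share a bag in every tree decomposition; so some bag has ≥ 4 vertices and tw(G) ≥ 3. Combining the bounds, tw(G) = 3.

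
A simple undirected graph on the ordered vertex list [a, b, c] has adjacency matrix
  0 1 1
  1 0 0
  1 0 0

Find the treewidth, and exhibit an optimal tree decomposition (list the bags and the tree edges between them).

Treewidth 1.
Bags: B1 = {a, c}  B2 = {a, b}
Tree: B1–B2

Each bag holds 2 vertices, so the decomposition has width 1, which upper-bounds the treewidth. G has an edge, so its treewidth is at least 1. The upper and lower bounds meet at 1, so that is the treewidth.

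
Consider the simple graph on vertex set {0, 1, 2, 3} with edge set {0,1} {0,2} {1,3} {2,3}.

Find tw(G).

2

A width-2 tree decomposition is:
Bags: B1 = {0, 1, 2}  B2 = {1, 2, 3}
Tree: B1–B2
Each bag holds 3 vertices, so the decomposition has width 2, which upper-bounds the treewidth. Since 2–0–1–3–2 is a cycle in G, G is not acyclic. Forests are exactly the graphs of treewidth ≤ 1, so tw(G) ≥ 2. Combining the bounds, tw(G) = 2.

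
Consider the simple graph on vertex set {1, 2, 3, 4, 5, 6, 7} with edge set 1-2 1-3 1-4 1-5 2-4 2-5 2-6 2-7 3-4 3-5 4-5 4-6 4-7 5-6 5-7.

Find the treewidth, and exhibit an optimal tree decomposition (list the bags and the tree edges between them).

The largest bag has 4 vertices, giving width 3; this decomposition certifies tw(G) ≤ 3. For the lower bound, the 4 vertices {1, 2, 4, 5} are pairwise adjacent, and any tree decomposition puts a clique entirely inside one bag — forcing width ≥ 3. Combining the bounds, tw(G) = 3.

Treewidth 3.
One optimal decomposition is:
Bags: B1 = {1, 2, 4, 5}  B2 = {1, 3, 4, 5}  B3 = {2, 4, 5, 6}  B4 = {2, 4, 5, 7}
Tree: B1–B2, B1–B3, B3–B4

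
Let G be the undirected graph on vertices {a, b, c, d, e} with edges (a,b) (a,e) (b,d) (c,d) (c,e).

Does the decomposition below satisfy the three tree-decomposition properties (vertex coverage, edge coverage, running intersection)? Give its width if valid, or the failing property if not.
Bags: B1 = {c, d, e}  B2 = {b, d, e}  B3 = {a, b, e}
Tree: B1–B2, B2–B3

Every vertex of G appears in some bag (union = {a, b, c, d, e}); every edge is covered by a bag; and for each vertex v the set of bags containing v is connected in the bag tree. The decomposition is therefore valid. The largest bag has 3 vertices, so the width is 2.

Yes; width 2.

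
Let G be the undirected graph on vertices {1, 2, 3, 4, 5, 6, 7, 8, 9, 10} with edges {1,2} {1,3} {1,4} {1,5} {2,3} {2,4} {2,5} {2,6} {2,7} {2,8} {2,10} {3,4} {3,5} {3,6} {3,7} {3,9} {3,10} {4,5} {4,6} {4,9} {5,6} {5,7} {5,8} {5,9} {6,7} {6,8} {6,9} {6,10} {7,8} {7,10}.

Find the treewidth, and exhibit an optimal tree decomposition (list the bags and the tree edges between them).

Every bag has size at most 5, so the width is 5 − 1 = 4 and tw(G) ≤ 4. Conversely, {3, 4, 5, 6, 9} is a clique of size 5, and the vertices of any clique must share a bag in every tree decomposition; so some bag has ≥ 5 vertices and tw(G) ≥ 4. Hence tw(G) = 4 exactly.

Treewidth 4.
One such decomposition:
Bags: B1 = {1, 2, 3, 4, 5}  B2 = {2, 3, 4, 5, 6}  B3 = {2, 3, 5, 6, 7}  B4 = {2, 3, 6, 7, 10}  B5 = {3, 4, 5, 6, 9}  B6 = {2, 5, 6, 7, 8}
Tree: B1–B2, B2–B3, B3–B4, B2–B5, B3–B6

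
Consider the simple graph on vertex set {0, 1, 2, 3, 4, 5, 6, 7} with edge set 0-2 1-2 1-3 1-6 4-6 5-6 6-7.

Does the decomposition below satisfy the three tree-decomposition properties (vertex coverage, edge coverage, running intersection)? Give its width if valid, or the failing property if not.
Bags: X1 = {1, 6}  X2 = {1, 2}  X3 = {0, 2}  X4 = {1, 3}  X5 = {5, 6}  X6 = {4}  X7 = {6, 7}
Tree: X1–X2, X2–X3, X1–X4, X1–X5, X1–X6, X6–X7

No — edge (6,4) lies in no bag.

A tree decomposition must satisfy three properties: every vertex lies in some bag; for every edge, both endpoints lie together in some bag; and for every vertex, the bags containing it form a connected subtree. Here edge (6,4) lies in no bag, so the decomposition is invalid.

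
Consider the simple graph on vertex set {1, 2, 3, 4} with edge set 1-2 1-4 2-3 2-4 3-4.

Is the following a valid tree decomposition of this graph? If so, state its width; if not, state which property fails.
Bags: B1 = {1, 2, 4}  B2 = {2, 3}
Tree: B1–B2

A tree decomposition must satisfy three properties: every vertex lies in some bag; for every edge, both endpoints lie together in some bag; and for every vertex, the bags containing it form a connected subtree. Here edge (4,3) lies in no bag, so the decomposition is invalid.

No — edge (4,3) lies in no bag.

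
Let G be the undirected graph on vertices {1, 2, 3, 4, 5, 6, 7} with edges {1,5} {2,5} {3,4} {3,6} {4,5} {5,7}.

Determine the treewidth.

1

A width-1 tree decomposition is:
Bags: B1 = {3, 4}  B2 = {4, 5}  B3 = {3, 6}  B4 = {5, 7}  B5 = {2, 5}  B6 = {1, 5}
Tree: B1–B2, B1–B3, B2–B4, B2–B5, B2–B6
The largest bag has 2 vertices, giving width 1; this decomposition certifies tw(G) ≤ 1. Since G has at least one edge (e.g. 4–3), it is not an edgeless graph, so tw(G) ≥ 1. Hence tw(G) = 1 exactly.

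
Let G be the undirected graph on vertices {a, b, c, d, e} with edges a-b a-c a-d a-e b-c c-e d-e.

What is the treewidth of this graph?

2

A width-2 tree decomposition is:
Bags: B1 = {a, d, e}  B2 = {a, c, e}  B3 = {a, b, c}
Tree: B1–B2, B2–B3
Each bag holds 3 vertices, so the decomposition has width 2, which upper-bounds the treewidth. For the lower bound, the 3 vertices {a, d, e} are pairwise adjacent, and any tree decomposition puts a clique entirely inside one bag — forcing width ≥ 2. Combining the bounds, tw(G) = 2.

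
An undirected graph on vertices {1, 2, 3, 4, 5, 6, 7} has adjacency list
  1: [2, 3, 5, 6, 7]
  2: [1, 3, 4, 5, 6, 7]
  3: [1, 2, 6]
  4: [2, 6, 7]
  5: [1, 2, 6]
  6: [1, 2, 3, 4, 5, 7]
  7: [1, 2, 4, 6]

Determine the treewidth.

A width-3 tree decomposition is:
Bags: B1 = {1, 2, 3, 6}  B2 = {1, 2, 6, 7}  B3 = {1, 2, 5, 6}  B4 = {2, 4, 6, 7}
Tree: B1–B2, B1–B3, B2–B4
Each bag holds 4 vertices, so the decomposition has width 3, which upper-bounds the treewidth. Conversely, {1, 2, 3, 6} is a clique of size 4, and the vertices of any clique must share a bag in every tree decomposition; so some bag has ≥ 4 vertices and tw(G) ≥ 3. Hence tw(G) = 3 exactly.

3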